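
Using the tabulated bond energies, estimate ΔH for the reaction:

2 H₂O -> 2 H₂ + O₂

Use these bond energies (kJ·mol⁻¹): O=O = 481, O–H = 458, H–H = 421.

Bonds broken (reactants):
  O–H: 4 × 458 = 1832
  Σ(broken) = 1832 kJ
Bonds formed (products):
  H–H: 2 × 421 = 842
  O=O: 1 × 481 = 481
  Σ(formed) = 1323 kJ
ΔH = Σ(broken) − Σ(formed) = 1832 − 1323 = +509 kJ

ΔH ≈ +509 kJ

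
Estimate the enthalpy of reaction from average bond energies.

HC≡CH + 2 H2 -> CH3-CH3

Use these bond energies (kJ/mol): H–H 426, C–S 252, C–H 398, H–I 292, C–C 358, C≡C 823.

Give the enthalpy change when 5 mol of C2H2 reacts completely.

Bonds broken (reactants):
  C≡C: 1 × 823 = 823
  C–H: 2 × 398 = 796
  H–H: 2 × 426 = 852
  Σ(broken) = 2471 kJ
Bonds formed (products):
  C–C: 1 × 358 = 358
  C–H: 6 × 398 = 2388
  Σ(formed) = 2746 kJ
ΔH = Σ(broken) − Σ(formed) = 2471 − 2746 = −275 kJ
For 5× the reaction as written: 5 × (−275) = −1375 kJ

ΔH = −1375 kJ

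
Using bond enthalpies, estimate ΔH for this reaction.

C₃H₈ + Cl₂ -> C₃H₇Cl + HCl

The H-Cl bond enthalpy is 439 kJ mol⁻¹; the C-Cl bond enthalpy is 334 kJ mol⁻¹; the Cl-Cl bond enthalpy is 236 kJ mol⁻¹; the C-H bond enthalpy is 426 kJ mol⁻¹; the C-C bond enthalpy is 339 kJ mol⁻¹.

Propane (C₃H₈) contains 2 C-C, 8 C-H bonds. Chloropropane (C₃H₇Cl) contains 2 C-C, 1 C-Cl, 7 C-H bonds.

Bonds broken (reactants):
  C-C: 2 × 339 = 678
  C-H: 8 × 426 = 3408
  Cl-Cl: 1 × 236 = 236
  Σ(broken) = 4322 kJ
Bonds formed (products):
  C-C: 2 × 339 = 678
  C-Cl: 1 × 334 = 334
  C-H: 7 × 426 = 2982
  H-Cl: 1 × 439 = 439
  Σ(formed) = 4433 kJ
ΔH = Σ(broken) − Σ(formed) = 4322 − 4433 = −111 kJ

ΔH ≈ −111 kJ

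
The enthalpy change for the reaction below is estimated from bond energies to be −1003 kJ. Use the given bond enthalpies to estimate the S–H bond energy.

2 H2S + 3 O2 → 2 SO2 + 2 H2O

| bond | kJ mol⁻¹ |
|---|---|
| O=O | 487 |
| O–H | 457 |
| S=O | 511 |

Let D be the S–H bond energy.
Σ(broken) = 3×487 + 4×D = 1461 + 4D
Σ(formed) = 4×457 + 4×511 = 3872
ΔH = Σ(broken) − Σ(formed) = (1461 + 4D) − (3872) = −2411 + 4D
Setting this equal to −1003 kJ gives 4D = 1408, so D = 352 kJ/mol.

D(S–H) ≈ 352 kJ/mol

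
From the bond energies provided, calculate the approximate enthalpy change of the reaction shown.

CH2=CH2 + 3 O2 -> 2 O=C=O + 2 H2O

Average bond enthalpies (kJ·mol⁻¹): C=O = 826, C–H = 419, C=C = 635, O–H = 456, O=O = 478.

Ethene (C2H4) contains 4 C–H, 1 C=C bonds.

ΔH ≈ −1383 kJ

Bonds broken (reactants):
  C–H: 4 × 419 = 1676
  C=C: 1 × 635 = 635
  O=O: 3 × 478 = 1434
  Σ(broken) = 3745 kJ
Bonds formed (products):
  C=O: 4 × 826 = 3304
  O–H: 4 × 456 = 1824
  Σ(formed) = 5128 kJ
ΔH = Σ(broken) − Σ(formed) = 3745 − 5128 = −1383 kJ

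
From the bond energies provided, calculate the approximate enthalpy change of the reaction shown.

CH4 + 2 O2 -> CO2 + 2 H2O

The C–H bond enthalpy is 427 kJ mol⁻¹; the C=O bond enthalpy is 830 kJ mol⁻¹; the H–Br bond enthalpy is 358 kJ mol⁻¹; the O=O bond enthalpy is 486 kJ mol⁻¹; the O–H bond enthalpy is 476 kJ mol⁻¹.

Bonds broken (reactants):
  C–H: 4 × 427 = 1708
  O=O: 2 × 486 = 972
  Σ(broken) = 2680 kJ
Bonds formed (products):
  C=O: 2 × 830 = 1660
  O–H: 4 × 476 = 1904
  Σ(formed) = 3564 kJ
ΔH = Σ(broken) − Σ(formed) = 2680 − 3564 = −884 kJ

ΔH ≈ −884 kJ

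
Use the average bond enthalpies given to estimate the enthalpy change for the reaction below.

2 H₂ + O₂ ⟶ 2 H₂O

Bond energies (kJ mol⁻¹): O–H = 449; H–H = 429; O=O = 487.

Bonds broken (reactants):
  H–H: 2 × 429 = 858
  O=O: 1 × 487 = 487
  Σ(broken) = 1345 kJ
Bonds formed (products):
  O–H: 4 × 449 = 1796
  Σ(formed) = 1796 kJ
ΔH = Σ(broken) − Σ(formed) = 1345 − 1796 = −451 kJ

ΔH ≈ −451 kJ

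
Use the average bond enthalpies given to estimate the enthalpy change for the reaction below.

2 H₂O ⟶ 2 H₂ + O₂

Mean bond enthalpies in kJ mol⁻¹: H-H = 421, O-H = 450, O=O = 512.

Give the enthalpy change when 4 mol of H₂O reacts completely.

Bonds broken (reactants):
  O-H: 4 × 450 = 1800
  Σ(broken) = 1800 kJ
Bonds formed (products):
  H-H: 2 × 421 = 842
  O=O: 1 × 512 = 512
  Σ(formed) = 1354 kJ
ΔH = Σ(broken) − Σ(formed) = 1800 − 1354 = +446 kJ
For 2× the reaction as written: 2 × (+446) = +892 kJ

ΔH = +892 kJ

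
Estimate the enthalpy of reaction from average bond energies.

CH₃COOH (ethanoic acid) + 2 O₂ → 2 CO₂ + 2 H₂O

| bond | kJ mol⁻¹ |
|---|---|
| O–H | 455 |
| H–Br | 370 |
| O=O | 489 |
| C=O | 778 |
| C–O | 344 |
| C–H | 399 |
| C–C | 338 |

ΔH ≈ −842 kJ

Bonds broken (reactants):
  C–C: 1 × 338 = 338
  C–H: 3 × 399 = 1197
  C–O: 1 × 344 = 344
  C=O: 1 × 778 = 778
  O–H: 1 × 455 = 455
  O=O: 2 × 489 = 978
  Σ(broken) = 4090 kJ
Bonds formed (products):
  C=O: 4 × 778 = 3112
  O–H: 4 × 455 = 1820
  Σ(formed) = 4932 kJ
ΔH = Σ(broken) − Σ(formed) = 4090 − 4932 = −842 kJ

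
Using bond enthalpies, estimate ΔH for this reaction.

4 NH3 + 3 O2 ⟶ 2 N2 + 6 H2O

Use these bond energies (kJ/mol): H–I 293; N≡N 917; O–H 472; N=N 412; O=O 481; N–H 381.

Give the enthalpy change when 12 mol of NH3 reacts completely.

ΔH = −4449 kJ

Bonds broken (reactants):
  N–H: 12 × 381 = 4572
  O=O: 3 × 481 = 1443
  Σ(broken) = 6015 kJ
Bonds formed (products):
  N≡N: 2 × 917 = 1834
  O–H: 12 × 472 = 5664
  Σ(formed) = 7498 kJ
ΔH = Σ(broken) − Σ(formed) = 6015 − 7498 = −1483 kJ
For 3× the reaction as written: 3 × (−1483) = −4449 kJ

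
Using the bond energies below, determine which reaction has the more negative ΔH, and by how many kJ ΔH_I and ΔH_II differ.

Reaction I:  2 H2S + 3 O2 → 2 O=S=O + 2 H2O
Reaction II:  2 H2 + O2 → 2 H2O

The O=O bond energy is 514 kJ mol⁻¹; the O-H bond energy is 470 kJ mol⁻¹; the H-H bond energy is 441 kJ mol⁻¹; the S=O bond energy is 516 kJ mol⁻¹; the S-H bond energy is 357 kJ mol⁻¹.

Reaction I, by 490 kJ

Reaction I:
  Bonds broken (reactants):
    O=O: 3 × 514 = 1542
    S-H: 4 × 357 = 1428
    Σ(broken) = 2970 kJ
  Bonds formed (products):
    O-H: 4 × 470 = 1880
    S=O: 4 × 516 = 2064
    Σ(formed) = 3944 kJ
  ΔH_I = 2970 − 3944 = −974 kJ
Reaction II:
  Bonds broken (reactants):
    H-H: 2 × 441 = 882
    O=O: 1 × 514 = 514
    Σ(broken) = 1396 kJ
  Bonds formed (products):
    O-H: 4 × 470 = 1880
    Σ(formed) = 1880 kJ
  ΔH_II = 1396 − 1880 = −484 kJ
ΔH_I − ΔH_II = −490 kJ, so reaction I has the more negative ΔH; |ΔH_I − ΔH_II| = 490 kJ.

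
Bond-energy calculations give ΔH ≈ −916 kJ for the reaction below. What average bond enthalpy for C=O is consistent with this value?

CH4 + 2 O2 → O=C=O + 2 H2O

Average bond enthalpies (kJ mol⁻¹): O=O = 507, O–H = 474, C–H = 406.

D(C=O) ≈ 829 kJ/mol

Let D be the C=O bond energy.
Σ(broken) = 4×406 + 2×507 = 2638
Σ(formed) = 2×D + 4×474 = 1896 + 2D
ΔH = Σ(broken) − Σ(formed) = (2638) − (1896 + 2D) = +742 − 2D
Setting this equal to −916 kJ gives 2D = 1658, so D = 829 kJ/mol.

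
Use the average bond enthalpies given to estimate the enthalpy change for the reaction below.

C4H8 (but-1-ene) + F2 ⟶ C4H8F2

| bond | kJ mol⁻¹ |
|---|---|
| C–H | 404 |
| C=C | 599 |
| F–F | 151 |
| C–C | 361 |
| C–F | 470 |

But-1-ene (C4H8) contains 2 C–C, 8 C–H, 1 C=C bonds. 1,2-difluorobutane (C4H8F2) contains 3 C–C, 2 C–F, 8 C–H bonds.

ΔH ≈ −551 kJ

Bonds broken (reactants):
  C–C: 2 × 361 = 722
  C–H: 8 × 404 = 3232
  C=C: 1 × 599 = 599
  F–F: 1 × 151 = 151
  Σ(broken) = 4704 kJ
Bonds formed (products):
  C–C: 3 × 361 = 1083
  C–F: 2 × 470 = 940
  C–H: 8 × 404 = 3232
  Σ(formed) = 5255 kJ
ΔH = Σ(broken) − Σ(formed) = 4704 − 5255 = −551 kJ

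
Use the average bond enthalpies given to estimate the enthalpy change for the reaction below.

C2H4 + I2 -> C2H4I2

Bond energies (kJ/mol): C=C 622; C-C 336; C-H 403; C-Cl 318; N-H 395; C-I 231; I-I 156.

ΔH ≈ −20 kJ

Bonds broken (reactants):
  C-H: 4 × 403 = 1612
  C=C: 1 × 622 = 622
  I-I: 1 × 156 = 156
  Σ(broken) = 2390 kJ
Bonds formed (products):
  C-C: 1 × 336 = 336
  C-H: 4 × 403 = 1612
  C-I: 2 × 231 = 462
  Σ(formed) = 2410 kJ
ΔH = Σ(broken) − Σ(formed) = 2390 − 2410 = −20 kJ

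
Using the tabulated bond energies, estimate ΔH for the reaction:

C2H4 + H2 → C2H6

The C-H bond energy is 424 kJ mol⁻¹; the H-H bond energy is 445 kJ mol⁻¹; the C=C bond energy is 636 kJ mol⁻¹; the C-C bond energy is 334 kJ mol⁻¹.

Bonds broken (reactants):
  C-H: 4 × 424 = 1696
  C=C: 1 × 636 = 636
  H-H: 1 × 445 = 445
  Σ(broken) = 2777 kJ
Bonds formed (products):
  C-C: 1 × 334 = 334
  C-H: 6 × 424 = 2544
  Σ(formed) = 2878 kJ
ΔH = Σ(broken) − Σ(formed) = 2777 − 2878 = −101 kJ

ΔH ≈ −101 kJ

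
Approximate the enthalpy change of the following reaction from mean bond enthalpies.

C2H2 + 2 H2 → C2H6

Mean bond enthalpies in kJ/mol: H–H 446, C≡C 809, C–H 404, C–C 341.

ΔH ≈ −256 kJ

Bonds broken (reactants):
  C≡C: 1 × 809 = 809
  C–H: 2 × 404 = 808
  H–H: 2 × 446 = 892
  Σ(broken) = 2509 kJ
Bonds formed (products):
  C–C: 1 × 341 = 341
  C–H: 6 × 404 = 2424
  Σ(formed) = 2765 kJ
ΔH = Σ(broken) − Σ(formed) = 2509 − 2765 = −256 kJ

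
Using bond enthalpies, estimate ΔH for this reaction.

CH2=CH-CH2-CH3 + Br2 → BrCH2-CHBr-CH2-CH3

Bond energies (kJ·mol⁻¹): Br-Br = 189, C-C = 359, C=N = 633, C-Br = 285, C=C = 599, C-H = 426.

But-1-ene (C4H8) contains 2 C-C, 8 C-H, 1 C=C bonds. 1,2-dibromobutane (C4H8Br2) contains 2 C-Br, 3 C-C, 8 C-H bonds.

ΔH ≈ −141 kJ

Bonds broken (reactants):
  Br-Br: 1 × 189 = 189
  C-C: 2 × 359 = 718
  C-H: 8 × 426 = 3408
  C=C: 1 × 599 = 599
  Σ(broken) = 4914 kJ
Bonds formed (products):
  C-Br: 2 × 285 = 570
  C-C: 3 × 359 = 1077
  C-H: 8 × 426 = 3408
  Σ(formed) = 5055 kJ
ΔH = Σ(broken) − Σ(formed) = 4914 − 5055 = −141 kJ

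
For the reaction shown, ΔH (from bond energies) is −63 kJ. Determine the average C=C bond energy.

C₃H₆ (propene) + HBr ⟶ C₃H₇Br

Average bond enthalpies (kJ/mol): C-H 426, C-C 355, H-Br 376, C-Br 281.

Let D be the C=C bond energy.
Σ(broken) = 1×355 + 6×426 + 1×D + 1×376 = 3287 + D
Σ(formed) = 1×281 + 2×355 + 7×426 = 3973
ΔH = Σ(broken) − Σ(formed) = (3287 + D) − (3973) = −686 + D
Setting this equal to −63 kJ gives D = 623 kJ/mol.

D(C=C) ≈ 623 kJ/mol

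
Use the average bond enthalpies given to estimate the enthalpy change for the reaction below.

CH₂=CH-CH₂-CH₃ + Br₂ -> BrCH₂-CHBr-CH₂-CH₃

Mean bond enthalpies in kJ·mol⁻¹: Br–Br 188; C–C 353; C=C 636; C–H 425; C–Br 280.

ΔH ≈ −89 kJ

Bonds broken (reactants):
  Br–Br: 1 × 188 = 188
  C–C: 2 × 353 = 706
  C–H: 8 × 425 = 3400
  C=C: 1 × 636 = 636
  Σ(broken) = 4930 kJ
Bonds formed (products):
  C–Br: 2 × 280 = 560
  C–C: 3 × 353 = 1059
  C–H: 8 × 425 = 3400
  Σ(formed) = 5019 kJ
ΔH = Σ(broken) − Σ(formed) = 4930 − 5019 = −89 kJ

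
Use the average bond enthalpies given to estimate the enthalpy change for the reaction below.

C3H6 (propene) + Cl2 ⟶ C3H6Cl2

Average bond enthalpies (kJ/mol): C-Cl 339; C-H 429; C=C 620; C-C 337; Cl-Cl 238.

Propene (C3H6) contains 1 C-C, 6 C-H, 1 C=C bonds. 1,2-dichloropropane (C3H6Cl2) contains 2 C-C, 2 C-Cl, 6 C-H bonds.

Bonds broken (reactants):
  C-C: 1 × 337 = 337
  C-H: 6 × 429 = 2574
  C=C: 1 × 620 = 620
  Cl-Cl: 1 × 238 = 238
  Σ(broken) = 3769 kJ
Bonds formed (products):
  C-C: 2 × 337 = 674
  C-Cl: 2 × 339 = 678
  C-H: 6 × 429 = 2574
  Σ(formed) = 3926 kJ
ΔH = Σ(broken) − Σ(formed) = 3769 − 3926 = −157 kJ

ΔH ≈ −157 kJ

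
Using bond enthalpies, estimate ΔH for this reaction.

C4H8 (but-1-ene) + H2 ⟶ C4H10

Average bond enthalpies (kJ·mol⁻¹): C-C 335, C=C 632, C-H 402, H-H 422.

Bonds broken (reactants):
  C-C: 2 × 335 = 670
  C-H: 8 × 402 = 3216
  C=C: 1 × 632 = 632
  H-H: 1 × 422 = 422
  Σ(broken) = 4940 kJ
Bonds formed (products):
  C-C: 3 × 335 = 1005
  C-H: 10 × 402 = 4020
  Σ(formed) = 5025 kJ
ΔH = Σ(broken) − Σ(formed) = 4940 − 5025 = −85 kJ

ΔH ≈ −85 kJ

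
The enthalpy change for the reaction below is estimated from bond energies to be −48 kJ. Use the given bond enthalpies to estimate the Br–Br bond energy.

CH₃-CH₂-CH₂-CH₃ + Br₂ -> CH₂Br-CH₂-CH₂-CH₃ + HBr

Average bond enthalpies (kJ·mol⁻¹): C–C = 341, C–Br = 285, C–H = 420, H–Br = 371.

D(Br–Br) ≈ 188 kJ/mol

Let D be the Br–Br bond energy.
Σ(broken) = 1×D + 3×341 + 10×420 = 5223 + D
Σ(formed) = 1×285 + 3×341 + 9×420 + 1×371 = 5459
ΔH = Σ(broken) − Σ(formed) = (5223 + D) − (5459) = −236 + D
Setting this equal to −48 kJ gives D = 188 kJ/mol.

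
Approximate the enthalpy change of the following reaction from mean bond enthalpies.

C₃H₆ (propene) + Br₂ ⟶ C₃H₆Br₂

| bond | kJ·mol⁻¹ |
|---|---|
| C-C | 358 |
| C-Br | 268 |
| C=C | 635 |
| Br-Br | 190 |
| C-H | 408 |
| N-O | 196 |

Bonds broken (reactants):
  Br-Br: 1 × 190 = 190
  C-C: 1 × 358 = 358
  C-H: 6 × 408 = 2448
  C=C: 1 × 635 = 635
  Σ(broken) = 3631 kJ
Bonds formed (products):
  C-Br: 2 × 268 = 536
  C-C: 2 × 358 = 716
  C-H: 6 × 408 = 2448
  Σ(formed) = 3700 kJ
ΔH = Σ(broken) − Σ(formed) = 3631 − 3700 = −69 kJ

ΔH ≈ −69 kJ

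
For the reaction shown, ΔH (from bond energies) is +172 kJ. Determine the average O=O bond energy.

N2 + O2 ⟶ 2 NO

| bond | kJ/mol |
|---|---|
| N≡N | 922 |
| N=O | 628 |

Let D be the O=O bond energy.
Σ(broken) = 1×922 + 1×D = 922 + D
Σ(formed) = 2×628 = 1256
ΔH = Σ(broken) − Σ(formed) = (922 + D) − (1256) = −334 + D
Setting this equal to +172 kJ gives D = 506 kJ/mol.

D(O=O) ≈ 506 kJ/mol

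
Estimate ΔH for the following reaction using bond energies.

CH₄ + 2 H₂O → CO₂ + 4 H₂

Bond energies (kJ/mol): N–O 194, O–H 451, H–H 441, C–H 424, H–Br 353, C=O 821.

Bonds broken (reactants):
  C–H: 4 × 424 = 1696
  O–H: 4 × 451 = 1804
  Σ(broken) = 3500 kJ
Bonds formed (products):
  C=O: 2 × 821 = 1642
  H–H: 4 × 441 = 1764
  Σ(formed) = 3406 kJ
ΔH = Σ(broken) − Σ(formed) = 3500 − 3406 = +94 kJ

ΔH ≈ +94 kJ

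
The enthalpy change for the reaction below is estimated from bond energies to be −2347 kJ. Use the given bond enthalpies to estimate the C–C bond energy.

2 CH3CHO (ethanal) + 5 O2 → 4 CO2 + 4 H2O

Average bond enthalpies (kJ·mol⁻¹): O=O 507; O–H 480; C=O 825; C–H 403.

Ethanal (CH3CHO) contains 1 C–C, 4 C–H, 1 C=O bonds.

Let D be the C–C bond energy.
Σ(broken) = 2×D + 8×403 + 2×825 + 5×507 = 7409 + 2D
Σ(formed) = 8×825 + 8×480 = 10440
ΔH = Σ(broken) − Σ(formed) = (7409 + 2D) − (10440) = −3031 + 2D
Setting this equal to −2347 kJ gives 2D = 684, so D = 342 kJ/mol.

D(C–C) ≈ 342 kJ/mol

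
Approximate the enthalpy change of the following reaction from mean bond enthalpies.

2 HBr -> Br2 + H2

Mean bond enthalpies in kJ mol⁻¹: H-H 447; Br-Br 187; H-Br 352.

Bonds broken (reactants):
  H-Br: 2 × 352 = 704
  Σ(broken) = 704 kJ
Bonds formed (products):
  Br-Br: 1 × 187 = 187
  H-H: 1 × 447 = 447
  Σ(formed) = 634 kJ
ΔH = Σ(broken) − Σ(formed) = 704 − 634 = +70 kJ

ΔH ≈ +70 kJ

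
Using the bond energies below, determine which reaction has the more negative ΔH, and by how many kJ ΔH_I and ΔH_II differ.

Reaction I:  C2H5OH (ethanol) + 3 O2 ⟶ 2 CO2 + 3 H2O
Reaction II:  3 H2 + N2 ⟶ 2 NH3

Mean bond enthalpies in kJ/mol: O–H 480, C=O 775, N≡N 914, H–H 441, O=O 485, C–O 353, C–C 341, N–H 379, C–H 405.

Reaction I:
  Bonds broken (reactants):
    C–C: 1 × 341 = 341
    C–H: 5 × 405 = 2025
    C–O: 1 × 353 = 353
    O–H: 1 × 480 = 480
    O=O: 3 × 485 = 1455
    Σ(broken) = 4654 kJ
  Bonds formed (products):
    C=O: 4 × 775 = 3100
    O–H: 6 × 480 = 2880
    Σ(formed) = 5980 kJ
  ΔH_I = 4654 − 5980 = −1326 kJ
Reaction II:
  Bonds broken (reactants):
    H–H: 3 × 441 = 1323
    N≡N: 1 × 914 = 914
    Σ(broken) = 2237 kJ
  Bonds formed (products):
    N–H: 6 × 379 = 2274
    Σ(formed) = 2274 kJ
  ΔH_II = 2237 − 2274 = −37 kJ
ΔH_I − ΔH_II = −1289 kJ, so reaction I has the more negative ΔH; |ΔH_I − ΔH_II| = 1289 kJ.

Reaction I, by 1289 kJ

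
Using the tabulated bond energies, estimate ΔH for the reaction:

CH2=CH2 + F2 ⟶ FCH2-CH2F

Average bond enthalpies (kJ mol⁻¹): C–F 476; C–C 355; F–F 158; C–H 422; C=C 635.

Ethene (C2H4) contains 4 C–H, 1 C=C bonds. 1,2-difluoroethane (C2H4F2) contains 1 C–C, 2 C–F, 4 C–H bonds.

ΔH ≈ −514 kJ

Bonds broken (reactants):
  C–H: 4 × 422 = 1688
  C=C: 1 × 635 = 635
  F–F: 1 × 158 = 158
  Σ(broken) = 2481 kJ
Bonds formed (products):
  C–C: 1 × 355 = 355
  C–F: 2 × 476 = 952
  C–H: 4 × 422 = 1688
  Σ(formed) = 2995 kJ
ΔH = Σ(broken) − Σ(formed) = 2481 − 2995 = −514 kJ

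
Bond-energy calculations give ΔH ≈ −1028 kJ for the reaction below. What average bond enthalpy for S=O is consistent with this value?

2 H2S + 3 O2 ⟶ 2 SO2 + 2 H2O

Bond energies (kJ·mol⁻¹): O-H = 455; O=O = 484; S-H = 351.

D(S=O) ≈ 516 kJ/mol

Let D be the S=O bond energy.
Σ(broken) = 3×484 + 4×351 = 2856
Σ(formed) = 4×455 + 4×D = 1820 + 4D
ΔH = Σ(broken) − Σ(formed) = (2856) − (1820 + 4D) = +1036 − 4D
Setting this equal to −1028 kJ gives 4D = 2064, so D = 516 kJ/mol.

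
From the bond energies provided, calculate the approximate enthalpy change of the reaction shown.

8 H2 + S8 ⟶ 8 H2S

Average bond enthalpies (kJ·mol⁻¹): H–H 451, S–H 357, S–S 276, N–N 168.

Bonds broken (reactants):
  H–H: 8 × 451 = 3608
  S–S: 8 × 276 = 2208
  Σ(broken) = 5816 kJ
Bonds formed (products):
  S–H: 16 × 357 = 5712
  Σ(formed) = 5712 kJ
ΔH = Σ(broken) − Σ(formed) = 5816 − 5712 = +104 kJ

ΔH ≈ +104 kJ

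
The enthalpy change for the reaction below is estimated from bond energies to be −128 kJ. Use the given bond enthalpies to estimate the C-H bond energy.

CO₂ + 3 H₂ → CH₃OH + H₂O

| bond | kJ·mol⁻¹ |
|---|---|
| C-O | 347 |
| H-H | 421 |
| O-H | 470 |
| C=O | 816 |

D(C-H) ≈ 422 kJ/mol

Let D be the C-H bond energy.
Σ(broken) = 2×816 + 3×421 = 2895
Σ(formed) = 3×D + 1×347 + 3×470 = 1757 + 3D
ΔH = Σ(broken) − Σ(formed) = (2895) − (1757 + 3D) = +1138 − 3D
Setting this equal to −128 kJ gives 3D = 1266, so D = 422 kJ/mol.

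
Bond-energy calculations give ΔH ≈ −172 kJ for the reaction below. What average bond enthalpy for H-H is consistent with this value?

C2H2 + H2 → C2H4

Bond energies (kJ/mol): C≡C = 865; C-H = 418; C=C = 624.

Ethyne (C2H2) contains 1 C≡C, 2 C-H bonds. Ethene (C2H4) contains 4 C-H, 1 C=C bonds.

Let D be the H-H bond energy.
Σ(broken) = 1×865 + 2×418 + 1×D = 1701 + D
Σ(formed) = 4×418 + 1×624 = 2296
ΔH = Σ(broken) − Σ(formed) = (1701 + D) − (2296) = −595 + D
Setting this equal to −172 kJ gives D = 423 kJ/mol.

D(H-H) ≈ 423 kJ/mol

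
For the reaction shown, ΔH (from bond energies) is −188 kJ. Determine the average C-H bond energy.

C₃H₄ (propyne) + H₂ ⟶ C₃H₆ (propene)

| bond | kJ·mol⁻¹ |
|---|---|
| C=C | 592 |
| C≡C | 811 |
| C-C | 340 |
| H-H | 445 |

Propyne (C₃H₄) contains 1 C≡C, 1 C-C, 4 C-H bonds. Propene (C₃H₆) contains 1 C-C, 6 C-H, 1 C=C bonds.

D(C-H) ≈ 426 kJ/mol

Let D be the C-H bond energy.
Σ(broken) = 1×811 + 1×340 + 4×D + 1×445 = 1596 + 4D
Σ(formed) = 1×340 + 6×D + 1×592 = 932 + 6D
ΔH = Σ(broken) − Σ(formed) = (1596 + 4D) − (932 + 6D) = +664 − 2D
Setting this equal to −188 kJ gives 2D = 852, so D = 426 kJ/mol.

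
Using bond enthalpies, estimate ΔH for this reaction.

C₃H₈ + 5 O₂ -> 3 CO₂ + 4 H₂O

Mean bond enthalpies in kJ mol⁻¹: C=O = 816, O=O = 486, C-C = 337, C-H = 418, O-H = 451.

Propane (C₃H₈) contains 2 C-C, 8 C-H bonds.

ΔH ≈ −2056 kJ

Bonds broken (reactants):
  C-C: 2 × 337 = 674
  C-H: 8 × 418 = 3344
  O=O: 5 × 486 = 2430
  Σ(broken) = 6448 kJ
Bonds formed (products):
  C=O: 6 × 816 = 4896
  O-H: 8 × 451 = 3608
  Σ(formed) = 8504 kJ
ΔH = Σ(broken) − Σ(formed) = 6448 − 8504 = −2056 kJ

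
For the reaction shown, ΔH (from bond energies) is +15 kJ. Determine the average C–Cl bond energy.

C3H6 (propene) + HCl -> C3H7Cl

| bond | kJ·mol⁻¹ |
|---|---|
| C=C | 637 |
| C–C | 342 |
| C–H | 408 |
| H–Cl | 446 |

D(C–Cl) ≈ 318 kJ/mol

Let D be the C–Cl bond energy.
Σ(broken) = 1×342 + 6×408 + 1×637 + 1×446 = 3873
Σ(formed) = 2×342 + 1×D + 7×408 = 3540 + D
ΔH = Σ(broken) − Σ(formed) = (3873) − (3540 + D) = +333 − D
Setting this equal to +15 kJ gives D = 318 kJ/mol.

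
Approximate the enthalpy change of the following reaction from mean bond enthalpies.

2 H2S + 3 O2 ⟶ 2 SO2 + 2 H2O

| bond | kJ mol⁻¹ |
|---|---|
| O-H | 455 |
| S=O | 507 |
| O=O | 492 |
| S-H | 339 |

ΔH ≈ −1016 kJ

Bonds broken (reactants):
  O=O: 3 × 492 = 1476
  S-H: 4 × 339 = 1356
  Σ(broken) = 2832 kJ
Bonds formed (products):
  O-H: 4 × 455 = 1820
  S=O: 4 × 507 = 2028
  Σ(formed) = 3848 kJ
ΔH = Σ(broken) − Σ(formed) = 2832 − 3848 = −1016 kJ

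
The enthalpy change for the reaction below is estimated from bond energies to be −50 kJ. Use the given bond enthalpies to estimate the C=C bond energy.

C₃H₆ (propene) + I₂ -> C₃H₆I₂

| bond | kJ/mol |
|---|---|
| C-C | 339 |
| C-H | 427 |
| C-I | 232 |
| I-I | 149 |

Let D be the C=C bond energy.
Σ(broken) = 1×339 + 6×427 + 1×D + 1×149 = 3050 + D
Σ(formed) = 2×339 + 6×427 + 2×232 = 3704
ΔH = Σ(broken) − Σ(formed) = (3050 + D) − (3704) = −654 + D
Setting this equal to −50 kJ gives D = 604 kJ/mol.

D(C=C) ≈ 604 kJ/mol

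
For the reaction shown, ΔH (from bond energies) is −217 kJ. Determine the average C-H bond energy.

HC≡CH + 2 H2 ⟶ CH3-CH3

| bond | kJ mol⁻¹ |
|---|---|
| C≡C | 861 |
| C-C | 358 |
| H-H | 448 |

D(C-H) ≈ 404 kJ/mol

Let D be the C-H bond energy.
Σ(broken) = 1×861 + 2×D + 2×448 = 1757 + 2D
Σ(formed) = 1×358 + 6×D = 358 + 6D
ΔH = Σ(broken) − Σ(formed) = (1757 + 2D) − (358 + 6D) = +1399 − 4D
Setting this equal to −217 kJ gives 4D = 1616, so D = 404 kJ/mol.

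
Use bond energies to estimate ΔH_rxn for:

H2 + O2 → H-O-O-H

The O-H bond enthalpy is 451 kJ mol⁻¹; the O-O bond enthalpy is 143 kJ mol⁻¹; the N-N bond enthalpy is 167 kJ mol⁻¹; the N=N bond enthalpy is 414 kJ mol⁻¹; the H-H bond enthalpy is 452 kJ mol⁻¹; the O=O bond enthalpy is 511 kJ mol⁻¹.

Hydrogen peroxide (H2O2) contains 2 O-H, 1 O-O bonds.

Bonds broken (reactants):
  H-H: 1 × 452 = 452
  O=O: 1 × 511 = 511
  Σ(broken) = 963 kJ
Bonds formed (products):
  O-H: 2 × 451 = 902
  O-O: 1 × 143 = 143
  Σ(formed) = 1045 kJ
ΔH = Σ(broken) − Σ(formed) = 963 − 1045 = −82 kJ

ΔH ≈ −82 kJ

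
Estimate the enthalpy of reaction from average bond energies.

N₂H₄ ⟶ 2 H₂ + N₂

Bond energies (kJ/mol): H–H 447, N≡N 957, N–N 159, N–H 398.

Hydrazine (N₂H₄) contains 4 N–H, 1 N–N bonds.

Bonds broken (reactants):
  N–H: 4 × 398 = 1592
  N–N: 1 × 159 = 159
  Σ(broken) = 1751 kJ
Bonds formed (products):
  H–H: 2 × 447 = 894
  N≡N: 1 × 957 = 957
  Σ(formed) = 1851 kJ
ΔH = Σ(broken) − Σ(formed) = 1751 − 1851 = −100 kJ

ΔH ≈ −100 kJ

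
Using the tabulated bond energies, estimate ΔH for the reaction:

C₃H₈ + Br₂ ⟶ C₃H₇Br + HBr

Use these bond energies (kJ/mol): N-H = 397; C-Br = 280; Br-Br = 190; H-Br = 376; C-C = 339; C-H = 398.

Bonds broken (reactants):
  Br-Br: 1 × 190 = 190
  C-C: 2 × 339 = 678
  C-H: 8 × 398 = 3184
  Σ(broken) = 4052 kJ
Bonds formed (products):
  C-Br: 1 × 280 = 280
  C-C: 2 × 339 = 678
  C-H: 7 × 398 = 2786
  H-Br: 1 × 376 = 376
  Σ(formed) = 4120 kJ
ΔH = Σ(broken) − Σ(formed) = 4052 − 4120 = −68 kJ

ΔH ≈ −68 kJ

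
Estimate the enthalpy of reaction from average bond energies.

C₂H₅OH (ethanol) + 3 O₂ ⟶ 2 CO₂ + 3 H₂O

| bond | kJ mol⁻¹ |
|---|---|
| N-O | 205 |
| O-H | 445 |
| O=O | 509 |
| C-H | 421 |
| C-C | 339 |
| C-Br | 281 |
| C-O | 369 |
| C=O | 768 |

Bonds broken (reactants):
  C-C: 1 × 339 = 339
  C-H: 5 × 421 = 2105
  C-O: 1 × 369 = 369
  O-H: 1 × 445 = 445
  O=O: 3 × 509 = 1527
  Σ(broken) = 4785 kJ
Bonds formed (products):
  C=O: 4 × 768 = 3072
  O-H: 6 × 445 = 2670
  Σ(formed) = 5742 kJ
ΔH = Σ(broken) − Σ(formed) = 4785 − 5742 = −957 kJ

ΔH ≈ −957 kJ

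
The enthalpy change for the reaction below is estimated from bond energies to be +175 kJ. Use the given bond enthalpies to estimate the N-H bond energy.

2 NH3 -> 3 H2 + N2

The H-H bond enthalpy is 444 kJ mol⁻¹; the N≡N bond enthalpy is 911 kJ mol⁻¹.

D(N-H) ≈ 403 kJ/mol

Let D be the N-H bond energy.
Σ(broken) = 6×D = 6D
Σ(formed) = 3×444 + 1×911 = 2243
ΔH = Σ(broken) − Σ(formed) = (6D) − (2243) = −2243 + 6D
Setting this equal to +175 kJ gives 6D = 2418, so D = 403 kJ/mol.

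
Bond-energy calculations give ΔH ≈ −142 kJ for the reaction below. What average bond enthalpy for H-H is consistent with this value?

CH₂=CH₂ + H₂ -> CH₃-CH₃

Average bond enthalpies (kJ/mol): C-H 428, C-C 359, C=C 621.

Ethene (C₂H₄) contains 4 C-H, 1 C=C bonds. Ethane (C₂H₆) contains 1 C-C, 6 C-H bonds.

D(H-H) ≈ 452 kJ/mol

Let D be the H-H bond energy.
Σ(broken) = 4×428 + 1×621 + 1×D = 2333 + D
Σ(formed) = 1×359 + 6×428 = 2927
ΔH = Σ(broken) − Σ(formed) = (2333 + D) − (2927) = −594 + D
Setting this equal to −142 kJ gives D = 452 kJ/mol.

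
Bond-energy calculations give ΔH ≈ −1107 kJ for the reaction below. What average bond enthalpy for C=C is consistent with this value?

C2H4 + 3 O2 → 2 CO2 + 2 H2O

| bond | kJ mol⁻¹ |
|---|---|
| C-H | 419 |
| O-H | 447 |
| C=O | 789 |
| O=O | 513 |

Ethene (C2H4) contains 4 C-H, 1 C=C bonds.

D(C=C) ≈ 622 kJ/mol

Let D be the C=C bond energy.
Σ(broken) = 4×419 + 1×D + 3×513 = 3215 + D
Σ(formed) = 4×789 + 4×447 = 4944
ΔH = Σ(broken) − Σ(formed) = (3215 + D) − (4944) = −1729 + D
Setting this equal to −1107 kJ gives D = 622 kJ/mol.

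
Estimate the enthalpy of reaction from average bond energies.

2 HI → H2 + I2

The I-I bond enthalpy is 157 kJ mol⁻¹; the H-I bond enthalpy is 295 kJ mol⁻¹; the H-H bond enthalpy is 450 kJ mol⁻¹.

Bonds broken (reactants):
  H-I: 2 × 295 = 590
  Σ(broken) = 590 kJ
Bonds formed (products):
  H-H: 1 × 450 = 450
  I-I: 1 × 157 = 157
  Σ(formed) = 607 kJ
ΔH = Σ(broken) − Σ(formed) = 590 − 607 = −17 kJ

ΔH ≈ −17 kJ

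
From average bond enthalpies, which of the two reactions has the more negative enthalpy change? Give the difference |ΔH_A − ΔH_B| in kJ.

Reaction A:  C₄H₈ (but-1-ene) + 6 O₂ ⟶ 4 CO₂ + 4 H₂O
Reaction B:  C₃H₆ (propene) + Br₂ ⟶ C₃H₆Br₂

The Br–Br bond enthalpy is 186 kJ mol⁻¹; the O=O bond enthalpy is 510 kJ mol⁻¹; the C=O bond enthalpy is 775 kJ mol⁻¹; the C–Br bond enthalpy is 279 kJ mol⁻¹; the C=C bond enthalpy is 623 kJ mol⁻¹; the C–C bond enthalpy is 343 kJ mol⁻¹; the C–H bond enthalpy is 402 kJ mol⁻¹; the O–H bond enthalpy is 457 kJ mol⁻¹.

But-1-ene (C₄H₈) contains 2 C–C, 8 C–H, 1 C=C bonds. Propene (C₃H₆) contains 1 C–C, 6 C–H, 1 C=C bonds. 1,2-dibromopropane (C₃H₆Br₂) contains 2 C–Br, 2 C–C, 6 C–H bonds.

Reaction A, by 2179 kJ

Reaction A:
  Bonds broken (reactants):
    C–C: 2 × 343 = 686
    C–H: 8 × 402 = 3216
    C=C: 1 × 623 = 623
    O=O: 6 × 510 = 3060
    Σ(broken) = 7585 kJ
  Bonds formed (products):
    C=O: 8 × 775 = 6200
    O–H: 8 × 457 = 3656
    Σ(formed) = 9856 kJ
  ΔH_A = 7585 − 9856 = −2271 kJ
Reaction B:
  Bonds broken (reactants):
    Br–Br: 1 × 186 = 186
    C–C: 1 × 343 = 343
    C–H: 6 × 402 = 2412
    C=C: 1 × 623 = 623
    Σ(broken) = 3564 kJ
  Bonds formed (products):
    C–Br: 2 × 279 = 558
    C–C: 2 × 343 = 686
    C–H: 6 × 402 = 2412
    Σ(formed) = 3656 kJ
  ΔH_B = 3564 − 3656 = −92 kJ
ΔH_A − ΔH_B = −2179 kJ, so reaction A has the more negative ΔH; |ΔH_A − ΔH_B| = 2179 kJ.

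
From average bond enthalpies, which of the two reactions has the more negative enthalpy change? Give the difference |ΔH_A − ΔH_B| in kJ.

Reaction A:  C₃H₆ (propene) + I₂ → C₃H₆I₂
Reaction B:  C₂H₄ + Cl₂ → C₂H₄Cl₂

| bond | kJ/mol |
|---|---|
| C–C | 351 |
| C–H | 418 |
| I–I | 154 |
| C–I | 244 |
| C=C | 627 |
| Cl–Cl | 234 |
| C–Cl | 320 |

Reaction B, by 72 kJ

Reaction A:
  Bonds broken (reactants):
    C–C: 1 × 351 = 351
    C–H: 6 × 418 = 2508
    C=C: 1 × 627 = 627
    I–I: 1 × 154 = 154
    Σ(broken) = 3640 kJ
  Bonds formed (products):
    C–C: 2 × 351 = 702
    C–H: 6 × 418 = 2508
    C–I: 2 × 244 = 488
    Σ(formed) = 3698 kJ
  ΔH_A = 3640 − 3698 = −58 kJ
Reaction B:
  Bonds broken (reactants):
    C–H: 4 × 418 = 1672
    C=C: 1 × 627 = 627
    Cl–Cl: 1 × 234 = 234
    Σ(broken) = 2533 kJ
  Bonds formed (products):
    C–C: 1 × 351 = 351
    C–Cl: 2 × 320 = 640
    C–H: 4 × 418 = 1672
    Σ(formed) = 2663 kJ
  ΔH_B = 2533 − 2663 = −130 kJ
ΔH_A − ΔH_B = +72 kJ, so reaction B has the more negative ΔH; |ΔH_A − ΔH_B| = 72 kJ.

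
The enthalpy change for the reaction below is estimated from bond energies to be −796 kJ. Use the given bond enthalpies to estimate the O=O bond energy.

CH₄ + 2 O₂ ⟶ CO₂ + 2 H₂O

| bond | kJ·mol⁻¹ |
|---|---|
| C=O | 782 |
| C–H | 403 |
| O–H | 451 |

Let D be the O=O bond energy.
Σ(broken) = 4×403 + 2×D = 1612 + 2D
Σ(formed) = 2×782 + 4×451 = 3368
ΔH = Σ(broken) − Σ(formed) = (1612 + 2D) − (3368) = −1756 + 2D
Setting this equal to −796 kJ gives 2D = 960, so D = 480 kJ/mol.

D(O=O) ≈ 480 kJ/mol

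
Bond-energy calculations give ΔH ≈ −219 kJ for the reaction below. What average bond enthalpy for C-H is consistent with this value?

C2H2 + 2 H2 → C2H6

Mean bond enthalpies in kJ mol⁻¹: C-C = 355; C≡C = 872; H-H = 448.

D(C-H) ≈ 408 kJ/mol

Let D be the C-H bond energy.
Σ(broken) = 1×872 + 2×D + 2×448 = 1768 + 2D
Σ(formed) = 1×355 + 6×D = 355 + 6D
ΔH = Σ(broken) − Σ(formed) = (1768 + 2D) − (355 + 6D) = +1413 − 4D
Setting this equal to −219 kJ gives 4D = 1632, so D = 408 kJ/mol.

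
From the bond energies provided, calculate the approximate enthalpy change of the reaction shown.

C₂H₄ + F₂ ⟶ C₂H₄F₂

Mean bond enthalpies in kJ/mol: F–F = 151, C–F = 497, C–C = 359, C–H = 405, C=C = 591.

Bonds broken (reactants):
  C–H: 4 × 405 = 1620
  C=C: 1 × 591 = 591
  F–F: 1 × 151 = 151
  Σ(broken) = 2362 kJ
Bonds formed (products):
  C–C: 1 × 359 = 359
  C–F: 2 × 497 = 994
  C–H: 4 × 405 = 1620
  Σ(formed) = 2973 kJ
ΔH = Σ(broken) − Σ(formed) = 2362 − 2973 = −611 kJ

ΔH ≈ −611 kJ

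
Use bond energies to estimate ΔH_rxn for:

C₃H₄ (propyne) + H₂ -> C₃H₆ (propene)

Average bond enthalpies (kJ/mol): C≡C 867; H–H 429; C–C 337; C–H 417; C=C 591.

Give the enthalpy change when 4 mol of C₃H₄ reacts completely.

ΔH = −516 kJ

Bonds broken (reactants):
  C≡C: 1 × 867 = 867
  C–C: 1 × 337 = 337
  C–H: 4 × 417 = 1668
  H–H: 1 × 429 = 429
  Σ(broken) = 3301 kJ
Bonds formed (products):
  C–C: 1 × 337 = 337
  C–H: 6 × 417 = 2502
  C=C: 1 × 591 = 591
  Σ(formed) = 3430 kJ
ΔH = Σ(broken) − Σ(formed) = 3301 − 3430 = −129 kJ
For 4× the reaction as written: 4 × (−129) = −516 kJ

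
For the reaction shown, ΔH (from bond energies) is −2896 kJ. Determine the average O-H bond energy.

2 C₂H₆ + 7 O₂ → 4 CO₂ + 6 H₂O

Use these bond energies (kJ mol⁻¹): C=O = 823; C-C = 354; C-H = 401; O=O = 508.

Let D be the O-H bond energy.
Σ(broken) = 2×354 + 12×401 + 7×508 = 9076
Σ(formed) = 8×823 + 12×D = 6584 + 12D
ΔH = Σ(broken) − Σ(formed) = (9076) − (6584 + 12D) = +2492 − 12D
Setting this equal to −2896 kJ gives 12D = 5388, so D = 449 kJ/mol.

D(O-H) ≈ 449 kJ/mol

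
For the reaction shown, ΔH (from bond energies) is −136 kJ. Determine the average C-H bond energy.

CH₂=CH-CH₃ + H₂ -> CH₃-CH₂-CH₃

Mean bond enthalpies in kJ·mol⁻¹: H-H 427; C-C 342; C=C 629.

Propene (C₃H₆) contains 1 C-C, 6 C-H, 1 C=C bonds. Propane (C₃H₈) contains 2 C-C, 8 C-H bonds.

D(C-H) ≈ 425 kJ/mol

Let D be the C-H bond energy.
Σ(broken) = 1×342 + 6×D + 1×629 + 1×427 = 1398 + 6D
Σ(formed) = 2×342 + 8×D = 684 + 8D
ΔH = Σ(broken) − Σ(formed) = (1398 + 6D) − (684 + 8D) = +714 − 2D
Setting this equal to −136 kJ gives 2D = 850, so D = 425 kJ/mol.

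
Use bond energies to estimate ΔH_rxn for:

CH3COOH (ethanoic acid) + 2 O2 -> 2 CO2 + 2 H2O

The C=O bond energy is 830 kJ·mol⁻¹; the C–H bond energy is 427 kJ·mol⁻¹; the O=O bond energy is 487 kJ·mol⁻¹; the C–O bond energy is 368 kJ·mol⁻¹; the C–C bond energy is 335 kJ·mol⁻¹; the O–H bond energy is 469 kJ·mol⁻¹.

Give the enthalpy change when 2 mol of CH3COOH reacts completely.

Bonds broken (reactants):
  C–C: 1 × 335 = 335
  C–H: 3 × 427 = 1281
  C–O: 1 × 368 = 368
  C=O: 1 × 830 = 830
  O–H: 1 × 469 = 469
  O=O: 2 × 487 = 974
  Σ(broken) = 4257 kJ
Bonds formed (products):
  C=O: 4 × 830 = 3320
  O–H: 4 × 469 = 1876
  Σ(formed) = 5196 kJ
ΔH = Σ(broken) − Σ(formed) = 4257 − 5196 = −939 kJ
For 2× the reaction as written: 2 × (−939) = −1878 kJ

ΔH = −1878 kJ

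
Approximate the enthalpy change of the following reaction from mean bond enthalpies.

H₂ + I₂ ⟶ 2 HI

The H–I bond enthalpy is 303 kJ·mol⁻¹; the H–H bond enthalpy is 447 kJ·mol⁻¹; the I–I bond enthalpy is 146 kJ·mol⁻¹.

ΔH ≈ −13 kJ

Bonds broken (reactants):
  H–H: 1 × 447 = 447
  I–I: 1 × 146 = 146
  Σ(broken) = 593 kJ
Bonds formed (products):
  H–I: 2 × 303 = 606
  Σ(formed) = 606 kJ
ΔH = Σ(broken) − Σ(formed) = 593 − 606 = −13 kJ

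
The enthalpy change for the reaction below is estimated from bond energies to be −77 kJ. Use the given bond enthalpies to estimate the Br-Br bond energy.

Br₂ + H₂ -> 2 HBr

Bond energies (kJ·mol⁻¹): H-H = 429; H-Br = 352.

Let D be the Br-Br bond energy.
Σ(broken) = 1×D + 1×429 = 429 + D
Σ(formed) = 2×352 = 704
ΔH = Σ(broken) − Σ(formed) = (429 + D) − (704) = −275 + D
Setting this equal to −77 kJ gives D = 198 kJ/mol.

D(Br-Br) ≈ 198 kJ/mol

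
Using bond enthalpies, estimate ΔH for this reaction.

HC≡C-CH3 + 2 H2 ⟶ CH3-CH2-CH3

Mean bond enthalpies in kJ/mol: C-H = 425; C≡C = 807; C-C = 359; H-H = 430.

Bonds broken (reactants):
  C≡C: 1 × 807 = 807
  C-C: 1 × 359 = 359
  C-H: 4 × 425 = 1700
  H-H: 2 × 430 = 860
  Σ(broken) = 3726 kJ
Bonds formed (products):
  C-C: 2 × 359 = 718
  C-H: 8 × 425 = 3400
  Σ(formed) = 4118 kJ
ΔH = Σ(broken) − Σ(formed) = 3726 − 4118 = −392 kJ

ΔH ≈ −392 kJ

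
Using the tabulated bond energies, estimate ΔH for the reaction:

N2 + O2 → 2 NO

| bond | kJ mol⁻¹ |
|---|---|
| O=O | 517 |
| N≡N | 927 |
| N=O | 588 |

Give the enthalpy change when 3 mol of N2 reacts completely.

ΔH = +804 kJ

Bonds broken (reactants):
  N≡N: 1 × 927 = 927
  O=O: 1 × 517 = 517
  Σ(broken) = 1444 kJ
Bonds formed (products):
  N=O: 2 × 588 = 1176
  Σ(formed) = 1176 kJ
ΔH = Σ(broken) − Σ(formed) = 1444 − 1176 = +268 kJ
For 3× the reaction as written: 3 × (+268) = +804 kJ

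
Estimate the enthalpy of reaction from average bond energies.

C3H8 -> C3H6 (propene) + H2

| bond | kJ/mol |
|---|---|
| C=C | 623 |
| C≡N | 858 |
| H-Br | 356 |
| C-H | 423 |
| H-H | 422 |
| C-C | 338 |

ΔH ≈ +139 kJ

Bonds broken (reactants):
  C-C: 2 × 338 = 676
  C-H: 8 × 423 = 3384
  Σ(broken) = 4060 kJ
Bonds formed (products):
  C-C: 1 × 338 = 338
  C-H: 6 × 423 = 2538
  C=C: 1 × 623 = 623
  H-H: 1 × 422 = 422
  Σ(formed) = 3921 kJ
ΔH = Σ(broken) − Σ(formed) = 4060 − 3921 = +139 kJ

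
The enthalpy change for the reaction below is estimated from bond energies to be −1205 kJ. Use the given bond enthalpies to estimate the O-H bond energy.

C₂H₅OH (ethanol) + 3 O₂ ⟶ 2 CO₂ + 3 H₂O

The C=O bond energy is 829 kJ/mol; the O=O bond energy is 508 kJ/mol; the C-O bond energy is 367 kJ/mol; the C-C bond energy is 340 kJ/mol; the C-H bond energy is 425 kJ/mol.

D(O-H) ≈ 449 kJ/mol

Let D be the O-H bond energy.
Σ(broken) = 1×340 + 5×425 + 1×367 + 1×D + 3×508 = 4356 + D
Σ(formed) = 4×829 + 6×D = 3316 + 6D
ΔH = Σ(broken) − Σ(formed) = (4356 + D) − (3316 + 6D) = +1040 − 5D
Setting this equal to −1205 kJ gives 5D = 2245, so D = 449 kJ/mol.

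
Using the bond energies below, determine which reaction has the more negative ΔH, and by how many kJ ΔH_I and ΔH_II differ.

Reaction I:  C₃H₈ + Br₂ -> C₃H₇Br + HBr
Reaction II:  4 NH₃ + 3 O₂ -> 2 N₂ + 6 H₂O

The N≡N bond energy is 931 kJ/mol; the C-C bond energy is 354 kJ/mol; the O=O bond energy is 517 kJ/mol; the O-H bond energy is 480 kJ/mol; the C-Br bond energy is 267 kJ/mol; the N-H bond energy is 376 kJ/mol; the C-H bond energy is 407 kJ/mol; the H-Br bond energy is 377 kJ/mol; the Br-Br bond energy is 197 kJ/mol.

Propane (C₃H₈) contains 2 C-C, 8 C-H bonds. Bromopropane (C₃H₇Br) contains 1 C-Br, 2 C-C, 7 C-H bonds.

Reaction I:
  Bonds broken (reactants):
    Br-Br: 1 × 197 = 197
    C-C: 2 × 354 = 708
    C-H: 8 × 407 = 3256
    Σ(broken) = 4161 kJ
  Bonds formed (products):
    C-Br: 1 × 267 = 267
    C-C: 2 × 354 = 708
    C-H: 7 × 407 = 2849
    H-Br: 1 × 377 = 377
    Σ(formed) = 4201 kJ
  ΔH_I = 4161 − 4201 = −40 kJ
Reaction II:
  Bonds broken (reactants):
    N-H: 12 × 376 = 4512
    O=O: 3 × 517 = 1551
    Σ(broken) = 6063 kJ
  Bonds formed (products):
    N≡N: 2 × 931 = 1862
    O-H: 12 × 480 = 5760
    Σ(formed) = 7622 kJ
  ΔH_II = 6063 − 7622 = −1559 kJ
ΔH_I − ΔH_II = +1519 kJ, so reaction II has the more negative ΔH; |ΔH_I − ΔH_II| = 1519 kJ.

Reaction II, by 1519 kJ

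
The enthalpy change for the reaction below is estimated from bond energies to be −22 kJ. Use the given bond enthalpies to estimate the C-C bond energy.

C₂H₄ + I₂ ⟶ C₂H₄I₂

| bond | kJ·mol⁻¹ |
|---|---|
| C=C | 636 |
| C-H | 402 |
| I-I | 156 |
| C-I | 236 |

D(C-C) ≈ 342 kJ/mol

Let D be the C-C bond energy.
Σ(broken) = 4×402 + 1×636 + 1×156 = 2400
Σ(formed) = 1×D + 4×402 + 2×236 = 2080 + D
ΔH = Σ(broken) − Σ(formed) = (2400) − (2080 + D) = +320 − D
Setting this equal to −22 kJ gives D = 342 kJ/mol.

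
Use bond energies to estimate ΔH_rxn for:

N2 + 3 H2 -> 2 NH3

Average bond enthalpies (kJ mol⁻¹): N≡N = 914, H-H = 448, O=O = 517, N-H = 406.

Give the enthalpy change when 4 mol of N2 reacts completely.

Bonds broken (reactants):
  H-H: 3 × 448 = 1344
  N≡N: 1 × 914 = 914
  Σ(broken) = 2258 kJ
Bonds formed (products):
  N-H: 6 × 406 = 2436
  Σ(formed) = 2436 kJ
ΔH = Σ(broken) − Σ(formed) = 2258 − 2436 = −178 kJ
For 4× the reaction as written: 4 × (−178) = −712 kJ

ΔH = −712 kJ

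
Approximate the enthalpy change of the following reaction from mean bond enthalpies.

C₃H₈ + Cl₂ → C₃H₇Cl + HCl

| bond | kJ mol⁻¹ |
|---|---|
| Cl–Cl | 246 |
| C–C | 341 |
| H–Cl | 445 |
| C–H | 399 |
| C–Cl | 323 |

ΔH ≈ −123 kJ

Bonds broken (reactants):
  C–C: 2 × 341 = 682
  C–H: 8 × 399 = 3192
  Cl–Cl: 1 × 246 = 246
  Σ(broken) = 4120 kJ
Bonds formed (products):
  C–C: 2 × 341 = 682
  C–Cl: 1 × 323 = 323
  C–H: 7 × 399 = 2793
  H–Cl: 1 × 445 = 445
  Σ(formed) = 4243 kJ
ΔH = Σ(broken) − Σ(formed) = 4120 − 4243 = −123 kJ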